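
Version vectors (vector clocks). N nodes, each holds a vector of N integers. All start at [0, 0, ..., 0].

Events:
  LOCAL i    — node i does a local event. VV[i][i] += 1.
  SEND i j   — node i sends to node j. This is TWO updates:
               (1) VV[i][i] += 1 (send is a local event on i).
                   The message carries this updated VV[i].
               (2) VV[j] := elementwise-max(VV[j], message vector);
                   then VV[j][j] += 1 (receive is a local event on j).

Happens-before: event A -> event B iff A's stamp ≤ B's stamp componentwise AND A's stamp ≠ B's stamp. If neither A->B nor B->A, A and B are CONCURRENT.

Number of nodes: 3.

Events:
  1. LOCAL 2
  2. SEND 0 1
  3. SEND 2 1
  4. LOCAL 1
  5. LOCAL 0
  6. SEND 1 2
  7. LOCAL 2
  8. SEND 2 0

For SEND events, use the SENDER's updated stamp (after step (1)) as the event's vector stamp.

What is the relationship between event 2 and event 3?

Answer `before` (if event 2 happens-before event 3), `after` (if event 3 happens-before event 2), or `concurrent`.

Answer: concurrent

Derivation:
Initial: VV[0]=[0, 0, 0]
Initial: VV[1]=[0, 0, 0]
Initial: VV[2]=[0, 0, 0]
Event 1: LOCAL 2: VV[2][2]++ -> VV[2]=[0, 0, 1]
Event 2: SEND 0->1: VV[0][0]++ -> VV[0]=[1, 0, 0], msg_vec=[1, 0, 0]; VV[1]=max(VV[1],msg_vec) then VV[1][1]++ -> VV[1]=[1, 1, 0]
Event 3: SEND 2->1: VV[2][2]++ -> VV[2]=[0, 0, 2], msg_vec=[0, 0, 2]; VV[1]=max(VV[1],msg_vec) then VV[1][1]++ -> VV[1]=[1, 2, 2]
Event 4: LOCAL 1: VV[1][1]++ -> VV[1]=[1, 3, 2]
Event 5: LOCAL 0: VV[0][0]++ -> VV[0]=[2, 0, 0]
Event 6: SEND 1->2: VV[1][1]++ -> VV[1]=[1, 4, 2], msg_vec=[1, 4, 2]; VV[2]=max(VV[2],msg_vec) then VV[2][2]++ -> VV[2]=[1, 4, 3]
Event 7: LOCAL 2: VV[2][2]++ -> VV[2]=[1, 4, 4]
Event 8: SEND 2->0: VV[2][2]++ -> VV[2]=[1, 4, 5], msg_vec=[1, 4, 5]; VV[0]=max(VV[0],msg_vec) then VV[0][0]++ -> VV[0]=[3, 4, 5]
Event 2 stamp: [1, 0, 0]
Event 3 stamp: [0, 0, 2]
[1, 0, 0] <= [0, 0, 2]? False
[0, 0, 2] <= [1, 0, 0]? False
Relation: concurrent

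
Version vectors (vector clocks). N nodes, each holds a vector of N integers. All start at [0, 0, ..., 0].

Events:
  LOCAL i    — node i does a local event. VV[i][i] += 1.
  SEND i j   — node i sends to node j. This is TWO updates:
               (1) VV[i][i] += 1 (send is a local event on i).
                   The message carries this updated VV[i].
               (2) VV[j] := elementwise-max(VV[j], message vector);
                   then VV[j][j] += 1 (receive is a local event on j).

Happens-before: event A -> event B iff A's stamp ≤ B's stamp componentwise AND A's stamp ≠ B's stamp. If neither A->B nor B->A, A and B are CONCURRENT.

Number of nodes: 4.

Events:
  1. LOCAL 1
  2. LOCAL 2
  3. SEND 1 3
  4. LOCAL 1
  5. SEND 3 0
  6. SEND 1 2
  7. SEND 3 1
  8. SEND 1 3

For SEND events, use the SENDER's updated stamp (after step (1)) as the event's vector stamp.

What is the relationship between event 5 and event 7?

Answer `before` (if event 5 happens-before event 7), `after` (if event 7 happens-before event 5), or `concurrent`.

Initial: VV[0]=[0, 0, 0, 0]
Initial: VV[1]=[0, 0, 0, 0]
Initial: VV[2]=[0, 0, 0, 0]
Initial: VV[3]=[0, 0, 0, 0]
Event 1: LOCAL 1: VV[1][1]++ -> VV[1]=[0, 1, 0, 0]
Event 2: LOCAL 2: VV[2][2]++ -> VV[2]=[0, 0, 1, 0]
Event 3: SEND 1->3: VV[1][1]++ -> VV[1]=[0, 2, 0, 0], msg_vec=[0, 2, 0, 0]; VV[3]=max(VV[3],msg_vec) then VV[3][3]++ -> VV[3]=[0, 2, 0, 1]
Event 4: LOCAL 1: VV[1][1]++ -> VV[1]=[0, 3, 0, 0]
Event 5: SEND 3->0: VV[3][3]++ -> VV[3]=[0, 2, 0, 2], msg_vec=[0, 2, 0, 2]; VV[0]=max(VV[0],msg_vec) then VV[0][0]++ -> VV[0]=[1, 2, 0, 2]
Event 6: SEND 1->2: VV[1][1]++ -> VV[1]=[0, 4, 0, 0], msg_vec=[0, 4, 0, 0]; VV[2]=max(VV[2],msg_vec) then VV[2][2]++ -> VV[2]=[0, 4, 2, 0]
Event 7: SEND 3->1: VV[3][3]++ -> VV[3]=[0, 2, 0, 3], msg_vec=[0, 2, 0, 3]; VV[1]=max(VV[1],msg_vec) then VV[1][1]++ -> VV[1]=[0, 5, 0, 3]
Event 8: SEND 1->3: VV[1][1]++ -> VV[1]=[0, 6, 0, 3], msg_vec=[0, 6, 0, 3]; VV[3]=max(VV[3],msg_vec) then VV[3][3]++ -> VV[3]=[0, 6, 0, 4]
Event 5 stamp: [0, 2, 0, 2]
Event 7 stamp: [0, 2, 0, 3]
[0, 2, 0, 2] <= [0, 2, 0, 3]? True
[0, 2, 0, 3] <= [0, 2, 0, 2]? False
Relation: before

Answer: before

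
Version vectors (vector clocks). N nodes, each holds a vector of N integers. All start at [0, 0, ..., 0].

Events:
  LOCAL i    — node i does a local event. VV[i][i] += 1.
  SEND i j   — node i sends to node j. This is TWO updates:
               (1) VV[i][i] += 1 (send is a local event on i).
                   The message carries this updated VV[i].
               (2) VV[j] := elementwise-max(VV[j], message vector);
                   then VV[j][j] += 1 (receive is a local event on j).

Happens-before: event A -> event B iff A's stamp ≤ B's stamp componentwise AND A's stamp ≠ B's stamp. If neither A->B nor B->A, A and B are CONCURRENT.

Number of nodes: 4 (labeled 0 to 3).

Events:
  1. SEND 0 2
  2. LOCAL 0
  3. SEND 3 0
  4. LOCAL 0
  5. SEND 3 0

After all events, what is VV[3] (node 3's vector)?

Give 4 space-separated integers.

Initial: VV[0]=[0, 0, 0, 0]
Initial: VV[1]=[0, 0, 0, 0]
Initial: VV[2]=[0, 0, 0, 0]
Initial: VV[3]=[0, 0, 0, 0]
Event 1: SEND 0->2: VV[0][0]++ -> VV[0]=[1, 0, 0, 0], msg_vec=[1, 0, 0, 0]; VV[2]=max(VV[2],msg_vec) then VV[2][2]++ -> VV[2]=[1, 0, 1, 0]
Event 2: LOCAL 0: VV[0][0]++ -> VV[0]=[2, 0, 0, 0]
Event 3: SEND 3->0: VV[3][3]++ -> VV[3]=[0, 0, 0, 1], msg_vec=[0, 0, 0, 1]; VV[0]=max(VV[0],msg_vec) then VV[0][0]++ -> VV[0]=[3, 0, 0, 1]
Event 4: LOCAL 0: VV[0][0]++ -> VV[0]=[4, 0, 0, 1]
Event 5: SEND 3->0: VV[3][3]++ -> VV[3]=[0, 0, 0, 2], msg_vec=[0, 0, 0, 2]; VV[0]=max(VV[0],msg_vec) then VV[0][0]++ -> VV[0]=[5, 0, 0, 2]
Final vectors: VV[0]=[5, 0, 0, 2]; VV[1]=[0, 0, 0, 0]; VV[2]=[1, 0, 1, 0]; VV[3]=[0, 0, 0, 2]

Answer: 0 0 0 2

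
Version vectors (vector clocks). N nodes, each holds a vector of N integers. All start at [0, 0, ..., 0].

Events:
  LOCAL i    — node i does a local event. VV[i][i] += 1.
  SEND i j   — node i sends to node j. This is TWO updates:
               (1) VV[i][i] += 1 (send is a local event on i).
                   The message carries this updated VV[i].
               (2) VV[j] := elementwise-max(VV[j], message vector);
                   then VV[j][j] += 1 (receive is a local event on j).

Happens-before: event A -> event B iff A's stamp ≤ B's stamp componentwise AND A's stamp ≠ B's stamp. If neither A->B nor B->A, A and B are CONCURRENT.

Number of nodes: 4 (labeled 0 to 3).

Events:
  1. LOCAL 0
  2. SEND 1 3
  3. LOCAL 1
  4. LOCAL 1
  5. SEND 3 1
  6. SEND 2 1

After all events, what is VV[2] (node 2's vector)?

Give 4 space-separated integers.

Answer: 0 0 1 0

Derivation:
Initial: VV[0]=[0, 0, 0, 0]
Initial: VV[1]=[0, 0, 0, 0]
Initial: VV[2]=[0, 0, 0, 0]
Initial: VV[3]=[0, 0, 0, 0]
Event 1: LOCAL 0: VV[0][0]++ -> VV[0]=[1, 0, 0, 0]
Event 2: SEND 1->3: VV[1][1]++ -> VV[1]=[0, 1, 0, 0], msg_vec=[0, 1, 0, 0]; VV[3]=max(VV[3],msg_vec) then VV[3][3]++ -> VV[3]=[0, 1, 0, 1]
Event 3: LOCAL 1: VV[1][1]++ -> VV[1]=[0, 2, 0, 0]
Event 4: LOCAL 1: VV[1][1]++ -> VV[1]=[0, 3, 0, 0]
Event 5: SEND 3->1: VV[3][3]++ -> VV[3]=[0, 1, 0, 2], msg_vec=[0, 1, 0, 2]; VV[1]=max(VV[1],msg_vec) then VV[1][1]++ -> VV[1]=[0, 4, 0, 2]
Event 6: SEND 2->1: VV[2][2]++ -> VV[2]=[0, 0, 1, 0], msg_vec=[0, 0, 1, 0]; VV[1]=max(VV[1],msg_vec) then VV[1][1]++ -> VV[1]=[0, 5, 1, 2]
Final vectors: VV[0]=[1, 0, 0, 0]; VV[1]=[0, 5, 1, 2]; VV[2]=[0, 0, 1, 0]; VV[3]=[0, 1, 0, 2]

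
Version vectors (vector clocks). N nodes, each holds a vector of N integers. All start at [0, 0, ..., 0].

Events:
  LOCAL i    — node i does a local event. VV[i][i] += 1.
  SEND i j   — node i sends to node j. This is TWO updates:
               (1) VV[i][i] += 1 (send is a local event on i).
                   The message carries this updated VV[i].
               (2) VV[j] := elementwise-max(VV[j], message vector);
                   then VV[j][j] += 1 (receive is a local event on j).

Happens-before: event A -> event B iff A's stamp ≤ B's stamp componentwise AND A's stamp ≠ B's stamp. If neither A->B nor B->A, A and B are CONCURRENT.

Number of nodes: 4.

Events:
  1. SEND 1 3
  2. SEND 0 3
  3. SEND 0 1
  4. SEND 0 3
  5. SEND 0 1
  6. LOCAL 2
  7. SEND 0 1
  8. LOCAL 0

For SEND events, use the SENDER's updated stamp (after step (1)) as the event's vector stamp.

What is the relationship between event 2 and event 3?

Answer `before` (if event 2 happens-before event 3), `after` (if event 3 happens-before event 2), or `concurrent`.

Initial: VV[0]=[0, 0, 0, 0]
Initial: VV[1]=[0, 0, 0, 0]
Initial: VV[2]=[0, 0, 0, 0]
Initial: VV[3]=[0, 0, 0, 0]
Event 1: SEND 1->3: VV[1][1]++ -> VV[1]=[0, 1, 0, 0], msg_vec=[0, 1, 0, 0]; VV[3]=max(VV[3],msg_vec) then VV[3][3]++ -> VV[3]=[0, 1, 0, 1]
Event 2: SEND 0->3: VV[0][0]++ -> VV[0]=[1, 0, 0, 0], msg_vec=[1, 0, 0, 0]; VV[3]=max(VV[3],msg_vec) then VV[3][3]++ -> VV[3]=[1, 1, 0, 2]
Event 3: SEND 0->1: VV[0][0]++ -> VV[0]=[2, 0, 0, 0], msg_vec=[2, 0, 0, 0]; VV[1]=max(VV[1],msg_vec) then VV[1][1]++ -> VV[1]=[2, 2, 0, 0]
Event 4: SEND 0->3: VV[0][0]++ -> VV[0]=[3, 0, 0, 0], msg_vec=[3, 0, 0, 0]; VV[3]=max(VV[3],msg_vec) then VV[3][3]++ -> VV[3]=[3, 1, 0, 3]
Event 5: SEND 0->1: VV[0][0]++ -> VV[0]=[4, 0, 0, 0], msg_vec=[4, 0, 0, 0]; VV[1]=max(VV[1],msg_vec) then VV[1][1]++ -> VV[1]=[4, 3, 0, 0]
Event 6: LOCAL 2: VV[2][2]++ -> VV[2]=[0, 0, 1, 0]
Event 7: SEND 0->1: VV[0][0]++ -> VV[0]=[5, 0, 0, 0], msg_vec=[5, 0, 0, 0]; VV[1]=max(VV[1],msg_vec) then VV[1][1]++ -> VV[1]=[5, 4, 0, 0]
Event 8: LOCAL 0: VV[0][0]++ -> VV[0]=[6, 0, 0, 0]
Event 2 stamp: [1, 0, 0, 0]
Event 3 stamp: [2, 0, 0, 0]
[1, 0, 0, 0] <= [2, 0, 0, 0]? True
[2, 0, 0, 0] <= [1, 0, 0, 0]? False
Relation: before

Answer: before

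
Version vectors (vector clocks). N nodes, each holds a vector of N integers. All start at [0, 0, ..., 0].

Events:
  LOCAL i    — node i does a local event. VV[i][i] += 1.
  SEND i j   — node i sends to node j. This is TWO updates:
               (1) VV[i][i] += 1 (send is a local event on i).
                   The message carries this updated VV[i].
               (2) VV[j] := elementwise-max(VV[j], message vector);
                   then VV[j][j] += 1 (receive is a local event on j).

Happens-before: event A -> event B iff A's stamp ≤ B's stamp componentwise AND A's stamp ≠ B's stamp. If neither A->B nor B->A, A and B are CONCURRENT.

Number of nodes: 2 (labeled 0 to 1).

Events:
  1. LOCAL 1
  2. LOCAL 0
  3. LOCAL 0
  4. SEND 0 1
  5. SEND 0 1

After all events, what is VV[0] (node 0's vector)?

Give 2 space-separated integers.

Initial: VV[0]=[0, 0]
Initial: VV[1]=[0, 0]
Event 1: LOCAL 1: VV[1][1]++ -> VV[1]=[0, 1]
Event 2: LOCAL 0: VV[0][0]++ -> VV[0]=[1, 0]
Event 3: LOCAL 0: VV[0][0]++ -> VV[0]=[2, 0]
Event 4: SEND 0->1: VV[0][0]++ -> VV[0]=[3, 0], msg_vec=[3, 0]; VV[1]=max(VV[1],msg_vec) then VV[1][1]++ -> VV[1]=[3, 2]
Event 5: SEND 0->1: VV[0][0]++ -> VV[0]=[4, 0], msg_vec=[4, 0]; VV[1]=max(VV[1],msg_vec) then VV[1][1]++ -> VV[1]=[4, 3]
Final vectors: VV[0]=[4, 0]; VV[1]=[4, 3]

Answer: 4 0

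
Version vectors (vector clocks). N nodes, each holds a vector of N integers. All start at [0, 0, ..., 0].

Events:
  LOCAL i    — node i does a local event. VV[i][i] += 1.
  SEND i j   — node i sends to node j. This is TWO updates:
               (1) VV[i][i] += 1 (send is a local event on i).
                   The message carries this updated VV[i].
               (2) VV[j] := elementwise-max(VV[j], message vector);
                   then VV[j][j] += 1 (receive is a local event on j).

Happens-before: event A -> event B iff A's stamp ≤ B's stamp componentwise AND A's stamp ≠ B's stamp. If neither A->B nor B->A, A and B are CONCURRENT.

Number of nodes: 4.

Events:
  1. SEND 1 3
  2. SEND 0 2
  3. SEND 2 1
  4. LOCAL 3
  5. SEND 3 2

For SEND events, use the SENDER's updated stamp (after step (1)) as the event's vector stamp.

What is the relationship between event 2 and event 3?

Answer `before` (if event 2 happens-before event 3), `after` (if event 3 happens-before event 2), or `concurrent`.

Answer: before

Derivation:
Initial: VV[0]=[0, 0, 0, 0]
Initial: VV[1]=[0, 0, 0, 0]
Initial: VV[2]=[0, 0, 0, 0]
Initial: VV[3]=[0, 0, 0, 0]
Event 1: SEND 1->3: VV[1][1]++ -> VV[1]=[0, 1, 0, 0], msg_vec=[0, 1, 0, 0]; VV[3]=max(VV[3],msg_vec) then VV[3][3]++ -> VV[3]=[0, 1, 0, 1]
Event 2: SEND 0->2: VV[0][0]++ -> VV[0]=[1, 0, 0, 0], msg_vec=[1, 0, 0, 0]; VV[2]=max(VV[2],msg_vec) then VV[2][2]++ -> VV[2]=[1, 0, 1, 0]
Event 3: SEND 2->1: VV[2][2]++ -> VV[2]=[1, 0, 2, 0], msg_vec=[1, 0, 2, 0]; VV[1]=max(VV[1],msg_vec) then VV[1][1]++ -> VV[1]=[1, 2, 2, 0]
Event 4: LOCAL 3: VV[3][3]++ -> VV[3]=[0, 1, 0, 2]
Event 5: SEND 3->2: VV[3][3]++ -> VV[3]=[0, 1, 0, 3], msg_vec=[0, 1, 0, 3]; VV[2]=max(VV[2],msg_vec) then VV[2][2]++ -> VV[2]=[1, 1, 3, 3]
Event 2 stamp: [1, 0, 0, 0]
Event 3 stamp: [1, 0, 2, 0]
[1, 0, 0, 0] <= [1, 0, 2, 0]? True
[1, 0, 2, 0] <= [1, 0, 0, 0]? False
Relation: before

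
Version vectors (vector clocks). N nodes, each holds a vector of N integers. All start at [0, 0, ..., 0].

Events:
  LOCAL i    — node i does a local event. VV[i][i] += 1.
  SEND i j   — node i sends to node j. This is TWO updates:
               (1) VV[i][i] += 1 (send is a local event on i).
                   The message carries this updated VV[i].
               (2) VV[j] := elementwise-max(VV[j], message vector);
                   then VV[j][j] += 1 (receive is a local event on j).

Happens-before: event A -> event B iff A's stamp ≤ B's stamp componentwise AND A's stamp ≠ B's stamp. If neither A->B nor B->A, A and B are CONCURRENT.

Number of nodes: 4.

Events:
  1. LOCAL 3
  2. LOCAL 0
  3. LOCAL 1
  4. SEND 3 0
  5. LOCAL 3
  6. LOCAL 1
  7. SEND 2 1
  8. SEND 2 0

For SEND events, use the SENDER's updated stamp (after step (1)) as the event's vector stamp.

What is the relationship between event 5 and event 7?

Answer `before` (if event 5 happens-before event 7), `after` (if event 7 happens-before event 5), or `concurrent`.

Initial: VV[0]=[0, 0, 0, 0]
Initial: VV[1]=[0, 0, 0, 0]
Initial: VV[2]=[0, 0, 0, 0]
Initial: VV[3]=[0, 0, 0, 0]
Event 1: LOCAL 3: VV[3][3]++ -> VV[3]=[0, 0, 0, 1]
Event 2: LOCAL 0: VV[0][0]++ -> VV[0]=[1, 0, 0, 0]
Event 3: LOCAL 1: VV[1][1]++ -> VV[1]=[0, 1, 0, 0]
Event 4: SEND 3->0: VV[3][3]++ -> VV[3]=[0, 0, 0, 2], msg_vec=[0, 0, 0, 2]; VV[0]=max(VV[0],msg_vec) then VV[0][0]++ -> VV[0]=[2, 0, 0, 2]
Event 5: LOCAL 3: VV[3][3]++ -> VV[3]=[0, 0, 0, 3]
Event 6: LOCAL 1: VV[1][1]++ -> VV[1]=[0, 2, 0, 0]
Event 7: SEND 2->1: VV[2][2]++ -> VV[2]=[0, 0, 1, 0], msg_vec=[0, 0, 1, 0]; VV[1]=max(VV[1],msg_vec) then VV[1][1]++ -> VV[1]=[0, 3, 1, 0]
Event 8: SEND 2->0: VV[2][2]++ -> VV[2]=[0, 0, 2, 0], msg_vec=[0, 0, 2, 0]; VV[0]=max(VV[0],msg_vec) then VV[0][0]++ -> VV[0]=[3, 0, 2, 2]
Event 5 stamp: [0, 0, 0, 3]
Event 7 stamp: [0, 0, 1, 0]
[0, 0, 0, 3] <= [0, 0, 1, 0]? False
[0, 0, 1, 0] <= [0, 0, 0, 3]? False
Relation: concurrent

Answer: concurrent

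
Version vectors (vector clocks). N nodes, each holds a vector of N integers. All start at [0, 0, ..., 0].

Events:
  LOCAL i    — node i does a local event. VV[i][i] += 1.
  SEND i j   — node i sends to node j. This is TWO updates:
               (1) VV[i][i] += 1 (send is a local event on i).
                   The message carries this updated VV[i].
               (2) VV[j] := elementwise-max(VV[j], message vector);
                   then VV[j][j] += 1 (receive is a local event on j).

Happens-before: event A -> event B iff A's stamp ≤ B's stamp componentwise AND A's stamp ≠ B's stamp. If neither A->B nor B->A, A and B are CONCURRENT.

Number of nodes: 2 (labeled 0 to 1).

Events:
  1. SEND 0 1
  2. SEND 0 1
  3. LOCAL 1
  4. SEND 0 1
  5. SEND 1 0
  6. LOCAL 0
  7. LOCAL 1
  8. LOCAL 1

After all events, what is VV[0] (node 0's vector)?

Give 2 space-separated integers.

Answer: 5 5

Derivation:
Initial: VV[0]=[0, 0]
Initial: VV[1]=[0, 0]
Event 1: SEND 0->1: VV[0][0]++ -> VV[0]=[1, 0], msg_vec=[1, 0]; VV[1]=max(VV[1],msg_vec) then VV[1][1]++ -> VV[1]=[1, 1]
Event 2: SEND 0->1: VV[0][0]++ -> VV[0]=[2, 0], msg_vec=[2, 0]; VV[1]=max(VV[1],msg_vec) then VV[1][1]++ -> VV[1]=[2, 2]
Event 3: LOCAL 1: VV[1][1]++ -> VV[1]=[2, 3]
Event 4: SEND 0->1: VV[0][0]++ -> VV[0]=[3, 0], msg_vec=[3, 0]; VV[1]=max(VV[1],msg_vec) then VV[1][1]++ -> VV[1]=[3, 4]
Event 5: SEND 1->0: VV[1][1]++ -> VV[1]=[3, 5], msg_vec=[3, 5]; VV[0]=max(VV[0],msg_vec) then VV[0][0]++ -> VV[0]=[4, 5]
Event 6: LOCAL 0: VV[0][0]++ -> VV[0]=[5, 5]
Event 7: LOCAL 1: VV[1][1]++ -> VV[1]=[3, 6]
Event 8: LOCAL 1: VV[1][1]++ -> VV[1]=[3, 7]
Final vectors: VV[0]=[5, 5]; VV[1]=[3, 7]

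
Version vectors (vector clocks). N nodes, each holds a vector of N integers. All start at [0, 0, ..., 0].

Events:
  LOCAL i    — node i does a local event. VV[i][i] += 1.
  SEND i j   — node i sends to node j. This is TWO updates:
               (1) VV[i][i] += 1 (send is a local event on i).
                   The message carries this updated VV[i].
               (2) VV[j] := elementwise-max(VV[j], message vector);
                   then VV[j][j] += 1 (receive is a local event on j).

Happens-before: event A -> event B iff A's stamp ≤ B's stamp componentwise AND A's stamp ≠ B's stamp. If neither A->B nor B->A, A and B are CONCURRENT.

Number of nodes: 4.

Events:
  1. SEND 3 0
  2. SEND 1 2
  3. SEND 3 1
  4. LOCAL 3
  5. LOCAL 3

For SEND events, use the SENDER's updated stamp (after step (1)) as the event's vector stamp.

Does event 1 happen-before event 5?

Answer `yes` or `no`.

Initial: VV[0]=[0, 0, 0, 0]
Initial: VV[1]=[0, 0, 0, 0]
Initial: VV[2]=[0, 0, 0, 0]
Initial: VV[3]=[0, 0, 0, 0]
Event 1: SEND 3->0: VV[3][3]++ -> VV[3]=[0, 0, 0, 1], msg_vec=[0, 0, 0, 1]; VV[0]=max(VV[0],msg_vec) then VV[0][0]++ -> VV[0]=[1, 0, 0, 1]
Event 2: SEND 1->2: VV[1][1]++ -> VV[1]=[0, 1, 0, 0], msg_vec=[0, 1, 0, 0]; VV[2]=max(VV[2],msg_vec) then VV[2][2]++ -> VV[2]=[0, 1, 1, 0]
Event 3: SEND 3->1: VV[3][3]++ -> VV[3]=[0, 0, 0, 2], msg_vec=[0, 0, 0, 2]; VV[1]=max(VV[1],msg_vec) then VV[1][1]++ -> VV[1]=[0, 2, 0, 2]
Event 4: LOCAL 3: VV[3][3]++ -> VV[3]=[0, 0, 0, 3]
Event 5: LOCAL 3: VV[3][3]++ -> VV[3]=[0, 0, 0, 4]
Event 1 stamp: [0, 0, 0, 1]
Event 5 stamp: [0, 0, 0, 4]
[0, 0, 0, 1] <= [0, 0, 0, 4]? True. Equal? False. Happens-before: True

Answer: yes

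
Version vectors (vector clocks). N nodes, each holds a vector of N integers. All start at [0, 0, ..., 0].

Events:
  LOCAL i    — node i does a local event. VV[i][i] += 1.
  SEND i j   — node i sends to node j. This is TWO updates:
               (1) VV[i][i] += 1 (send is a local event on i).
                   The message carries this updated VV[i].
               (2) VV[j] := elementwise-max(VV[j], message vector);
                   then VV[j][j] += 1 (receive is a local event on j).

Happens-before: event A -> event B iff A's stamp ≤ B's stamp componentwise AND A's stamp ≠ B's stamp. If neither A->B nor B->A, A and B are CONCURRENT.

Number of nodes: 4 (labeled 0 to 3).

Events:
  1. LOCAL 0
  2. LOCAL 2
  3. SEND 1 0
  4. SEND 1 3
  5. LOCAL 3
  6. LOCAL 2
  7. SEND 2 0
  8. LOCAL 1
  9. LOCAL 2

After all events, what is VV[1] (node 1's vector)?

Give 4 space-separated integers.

Answer: 0 3 0 0

Derivation:
Initial: VV[0]=[0, 0, 0, 0]
Initial: VV[1]=[0, 0, 0, 0]
Initial: VV[2]=[0, 0, 0, 0]
Initial: VV[3]=[0, 0, 0, 0]
Event 1: LOCAL 0: VV[0][0]++ -> VV[0]=[1, 0, 0, 0]
Event 2: LOCAL 2: VV[2][2]++ -> VV[2]=[0, 0, 1, 0]
Event 3: SEND 1->0: VV[1][1]++ -> VV[1]=[0, 1, 0, 0], msg_vec=[0, 1, 0, 0]; VV[0]=max(VV[0],msg_vec) then VV[0][0]++ -> VV[0]=[2, 1, 0, 0]
Event 4: SEND 1->3: VV[1][1]++ -> VV[1]=[0, 2, 0, 0], msg_vec=[0, 2, 0, 0]; VV[3]=max(VV[3],msg_vec) then VV[3][3]++ -> VV[3]=[0, 2, 0, 1]
Event 5: LOCAL 3: VV[3][3]++ -> VV[3]=[0, 2, 0, 2]
Event 6: LOCAL 2: VV[2][2]++ -> VV[2]=[0, 0, 2, 0]
Event 7: SEND 2->0: VV[2][2]++ -> VV[2]=[0, 0, 3, 0], msg_vec=[0, 0, 3, 0]; VV[0]=max(VV[0],msg_vec) then VV[0][0]++ -> VV[0]=[3, 1, 3, 0]
Event 8: LOCAL 1: VV[1][1]++ -> VV[1]=[0, 3, 0, 0]
Event 9: LOCAL 2: VV[2][2]++ -> VV[2]=[0, 0, 4, 0]
Final vectors: VV[0]=[3, 1, 3, 0]; VV[1]=[0, 3, 0, 0]; VV[2]=[0, 0, 4, 0]; VV[3]=[0, 2, 0, 2]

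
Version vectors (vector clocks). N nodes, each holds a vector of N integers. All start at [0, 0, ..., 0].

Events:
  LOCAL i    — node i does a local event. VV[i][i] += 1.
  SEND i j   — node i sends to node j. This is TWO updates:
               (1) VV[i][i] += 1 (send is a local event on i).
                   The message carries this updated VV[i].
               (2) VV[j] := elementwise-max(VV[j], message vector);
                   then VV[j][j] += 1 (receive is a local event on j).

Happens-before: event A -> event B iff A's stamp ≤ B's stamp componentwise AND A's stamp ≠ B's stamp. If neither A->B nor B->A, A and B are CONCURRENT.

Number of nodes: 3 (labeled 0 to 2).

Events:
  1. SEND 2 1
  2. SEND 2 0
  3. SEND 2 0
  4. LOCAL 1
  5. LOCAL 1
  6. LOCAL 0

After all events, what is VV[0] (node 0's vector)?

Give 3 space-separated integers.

Answer: 3 0 3

Derivation:
Initial: VV[0]=[0, 0, 0]
Initial: VV[1]=[0, 0, 0]
Initial: VV[2]=[0, 0, 0]
Event 1: SEND 2->1: VV[2][2]++ -> VV[2]=[0, 0, 1], msg_vec=[0, 0, 1]; VV[1]=max(VV[1],msg_vec) then VV[1][1]++ -> VV[1]=[0, 1, 1]
Event 2: SEND 2->0: VV[2][2]++ -> VV[2]=[0, 0, 2], msg_vec=[0, 0, 2]; VV[0]=max(VV[0],msg_vec) then VV[0][0]++ -> VV[0]=[1, 0, 2]
Event 3: SEND 2->0: VV[2][2]++ -> VV[2]=[0, 0, 3], msg_vec=[0, 0, 3]; VV[0]=max(VV[0],msg_vec) then VV[0][0]++ -> VV[0]=[2, 0, 3]
Event 4: LOCAL 1: VV[1][1]++ -> VV[1]=[0, 2, 1]
Event 5: LOCAL 1: VV[1][1]++ -> VV[1]=[0, 3, 1]
Event 6: LOCAL 0: VV[0][0]++ -> VV[0]=[3, 0, 3]
Final vectors: VV[0]=[3, 0, 3]; VV[1]=[0, 3, 1]; VV[2]=[0, 0, 3]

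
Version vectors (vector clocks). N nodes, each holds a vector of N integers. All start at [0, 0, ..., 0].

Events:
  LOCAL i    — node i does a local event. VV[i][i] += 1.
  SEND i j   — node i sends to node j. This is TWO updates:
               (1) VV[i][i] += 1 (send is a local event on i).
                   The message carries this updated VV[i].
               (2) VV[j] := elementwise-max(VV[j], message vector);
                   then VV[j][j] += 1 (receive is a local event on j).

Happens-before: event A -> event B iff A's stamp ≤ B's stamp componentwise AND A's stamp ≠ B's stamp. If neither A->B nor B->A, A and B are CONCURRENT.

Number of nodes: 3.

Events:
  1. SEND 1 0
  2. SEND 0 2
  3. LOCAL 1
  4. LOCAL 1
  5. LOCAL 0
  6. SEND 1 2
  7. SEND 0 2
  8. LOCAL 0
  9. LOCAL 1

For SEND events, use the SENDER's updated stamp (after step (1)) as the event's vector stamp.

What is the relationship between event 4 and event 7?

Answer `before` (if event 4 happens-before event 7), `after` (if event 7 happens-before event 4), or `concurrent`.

Initial: VV[0]=[0, 0, 0]
Initial: VV[1]=[0, 0, 0]
Initial: VV[2]=[0, 0, 0]
Event 1: SEND 1->0: VV[1][1]++ -> VV[1]=[0, 1, 0], msg_vec=[0, 1, 0]; VV[0]=max(VV[0],msg_vec) then VV[0][0]++ -> VV[0]=[1, 1, 0]
Event 2: SEND 0->2: VV[0][0]++ -> VV[0]=[2, 1, 0], msg_vec=[2, 1, 0]; VV[2]=max(VV[2],msg_vec) then VV[2][2]++ -> VV[2]=[2, 1, 1]
Event 3: LOCAL 1: VV[1][1]++ -> VV[1]=[0, 2, 0]
Event 4: LOCAL 1: VV[1][1]++ -> VV[1]=[0, 3, 0]
Event 5: LOCAL 0: VV[0][0]++ -> VV[0]=[3, 1, 0]
Event 6: SEND 1->2: VV[1][1]++ -> VV[1]=[0, 4, 0], msg_vec=[0, 4, 0]; VV[2]=max(VV[2],msg_vec) then VV[2][2]++ -> VV[2]=[2, 4, 2]
Event 7: SEND 0->2: VV[0][0]++ -> VV[0]=[4, 1, 0], msg_vec=[4, 1, 0]; VV[2]=max(VV[2],msg_vec) then VV[2][2]++ -> VV[2]=[4, 4, 3]
Event 8: LOCAL 0: VV[0][0]++ -> VV[0]=[5, 1, 0]
Event 9: LOCAL 1: VV[1][1]++ -> VV[1]=[0, 5, 0]
Event 4 stamp: [0, 3, 0]
Event 7 stamp: [4, 1, 0]
[0, 3, 0] <= [4, 1, 0]? False
[4, 1, 0] <= [0, 3, 0]? False
Relation: concurrent

Answer: concurrent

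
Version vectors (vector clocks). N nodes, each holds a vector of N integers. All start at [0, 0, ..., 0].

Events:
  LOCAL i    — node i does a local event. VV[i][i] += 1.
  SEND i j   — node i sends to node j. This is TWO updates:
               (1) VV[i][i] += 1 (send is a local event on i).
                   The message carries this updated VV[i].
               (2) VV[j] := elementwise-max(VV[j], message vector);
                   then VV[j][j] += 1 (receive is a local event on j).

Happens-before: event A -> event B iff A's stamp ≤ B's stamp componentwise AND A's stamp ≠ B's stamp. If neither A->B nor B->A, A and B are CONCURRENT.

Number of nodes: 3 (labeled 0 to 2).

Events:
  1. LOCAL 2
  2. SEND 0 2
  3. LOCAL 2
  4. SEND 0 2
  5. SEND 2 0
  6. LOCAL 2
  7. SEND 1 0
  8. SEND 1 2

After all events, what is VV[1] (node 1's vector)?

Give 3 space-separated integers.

Initial: VV[0]=[0, 0, 0]
Initial: VV[1]=[0, 0, 0]
Initial: VV[2]=[0, 0, 0]
Event 1: LOCAL 2: VV[2][2]++ -> VV[2]=[0, 0, 1]
Event 2: SEND 0->2: VV[0][0]++ -> VV[0]=[1, 0, 0], msg_vec=[1, 0, 0]; VV[2]=max(VV[2],msg_vec) then VV[2][2]++ -> VV[2]=[1, 0, 2]
Event 3: LOCAL 2: VV[2][2]++ -> VV[2]=[1, 0, 3]
Event 4: SEND 0->2: VV[0][0]++ -> VV[0]=[2, 0, 0], msg_vec=[2, 0, 0]; VV[2]=max(VV[2],msg_vec) then VV[2][2]++ -> VV[2]=[2, 0, 4]
Event 5: SEND 2->0: VV[2][2]++ -> VV[2]=[2, 0, 5], msg_vec=[2, 0, 5]; VV[0]=max(VV[0],msg_vec) then VV[0][0]++ -> VV[0]=[3, 0, 5]
Event 6: LOCAL 2: VV[2][2]++ -> VV[2]=[2, 0, 6]
Event 7: SEND 1->0: VV[1][1]++ -> VV[1]=[0, 1, 0], msg_vec=[0, 1, 0]; VV[0]=max(VV[0],msg_vec) then VV[0][0]++ -> VV[0]=[4, 1, 5]
Event 8: SEND 1->2: VV[1][1]++ -> VV[1]=[0, 2, 0], msg_vec=[0, 2, 0]; VV[2]=max(VV[2],msg_vec) then VV[2][2]++ -> VV[2]=[2, 2, 7]
Final vectors: VV[0]=[4, 1, 5]; VV[1]=[0, 2, 0]; VV[2]=[2, 2, 7]

Answer: 0 2 0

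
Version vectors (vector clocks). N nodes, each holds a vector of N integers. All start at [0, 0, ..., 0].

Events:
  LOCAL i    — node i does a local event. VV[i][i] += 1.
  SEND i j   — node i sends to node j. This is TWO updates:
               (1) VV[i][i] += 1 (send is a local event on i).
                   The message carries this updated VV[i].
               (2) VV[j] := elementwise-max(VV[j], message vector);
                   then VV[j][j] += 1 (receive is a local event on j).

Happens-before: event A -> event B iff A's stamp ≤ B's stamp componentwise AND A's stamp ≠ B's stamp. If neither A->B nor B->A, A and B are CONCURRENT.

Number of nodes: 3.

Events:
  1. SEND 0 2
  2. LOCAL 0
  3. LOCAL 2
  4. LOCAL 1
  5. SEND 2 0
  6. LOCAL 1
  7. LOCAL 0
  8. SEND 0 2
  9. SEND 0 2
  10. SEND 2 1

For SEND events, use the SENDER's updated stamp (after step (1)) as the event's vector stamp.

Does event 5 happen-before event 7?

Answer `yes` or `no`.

Initial: VV[0]=[0, 0, 0]
Initial: VV[1]=[0, 0, 0]
Initial: VV[2]=[0, 0, 0]
Event 1: SEND 0->2: VV[0][0]++ -> VV[0]=[1, 0, 0], msg_vec=[1, 0, 0]; VV[2]=max(VV[2],msg_vec) then VV[2][2]++ -> VV[2]=[1, 0, 1]
Event 2: LOCAL 0: VV[0][0]++ -> VV[0]=[2, 0, 0]
Event 3: LOCAL 2: VV[2][2]++ -> VV[2]=[1, 0, 2]
Event 4: LOCAL 1: VV[1][1]++ -> VV[1]=[0, 1, 0]
Event 5: SEND 2->0: VV[2][2]++ -> VV[2]=[1, 0, 3], msg_vec=[1, 0, 3]; VV[0]=max(VV[0],msg_vec) then VV[0][0]++ -> VV[0]=[3, 0, 3]
Event 6: LOCAL 1: VV[1][1]++ -> VV[1]=[0, 2, 0]
Event 7: LOCAL 0: VV[0][0]++ -> VV[0]=[4, 0, 3]
Event 8: SEND 0->2: VV[0][0]++ -> VV[0]=[5, 0, 3], msg_vec=[5, 0, 3]; VV[2]=max(VV[2],msg_vec) then VV[2][2]++ -> VV[2]=[5, 0, 4]
Event 9: SEND 0->2: VV[0][0]++ -> VV[0]=[6, 0, 3], msg_vec=[6, 0, 3]; VV[2]=max(VV[2],msg_vec) then VV[2][2]++ -> VV[2]=[6, 0, 5]
Event 10: SEND 2->1: VV[2][2]++ -> VV[2]=[6, 0, 6], msg_vec=[6, 0, 6]; VV[1]=max(VV[1],msg_vec) then VV[1][1]++ -> VV[1]=[6, 3, 6]
Event 5 stamp: [1, 0, 3]
Event 7 stamp: [4, 0, 3]
[1, 0, 3] <= [4, 0, 3]? True. Equal? False. Happens-before: True

Answer: yes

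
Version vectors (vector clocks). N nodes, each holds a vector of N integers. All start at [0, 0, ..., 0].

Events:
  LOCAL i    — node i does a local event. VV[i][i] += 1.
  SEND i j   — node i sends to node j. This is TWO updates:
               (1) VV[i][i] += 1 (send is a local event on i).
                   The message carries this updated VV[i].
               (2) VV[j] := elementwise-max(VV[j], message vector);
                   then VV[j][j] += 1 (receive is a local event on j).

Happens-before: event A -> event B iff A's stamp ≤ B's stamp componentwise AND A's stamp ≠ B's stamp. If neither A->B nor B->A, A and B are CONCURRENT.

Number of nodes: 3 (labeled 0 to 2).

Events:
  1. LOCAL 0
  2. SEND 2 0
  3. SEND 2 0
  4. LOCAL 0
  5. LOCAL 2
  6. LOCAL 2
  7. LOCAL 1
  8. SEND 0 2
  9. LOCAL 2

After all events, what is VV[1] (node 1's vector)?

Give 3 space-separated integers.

Initial: VV[0]=[0, 0, 0]
Initial: VV[1]=[0, 0, 0]
Initial: VV[2]=[0, 0, 0]
Event 1: LOCAL 0: VV[0][0]++ -> VV[0]=[1, 0, 0]
Event 2: SEND 2->0: VV[2][2]++ -> VV[2]=[0, 0, 1], msg_vec=[0, 0, 1]; VV[0]=max(VV[0],msg_vec) then VV[0][0]++ -> VV[0]=[2, 0, 1]
Event 3: SEND 2->0: VV[2][2]++ -> VV[2]=[0, 0, 2], msg_vec=[0, 0, 2]; VV[0]=max(VV[0],msg_vec) then VV[0][0]++ -> VV[0]=[3, 0, 2]
Event 4: LOCAL 0: VV[0][0]++ -> VV[0]=[4, 0, 2]
Event 5: LOCAL 2: VV[2][2]++ -> VV[2]=[0, 0, 3]
Event 6: LOCAL 2: VV[2][2]++ -> VV[2]=[0, 0, 4]
Event 7: LOCAL 1: VV[1][1]++ -> VV[1]=[0, 1, 0]
Event 8: SEND 0->2: VV[0][0]++ -> VV[0]=[5, 0, 2], msg_vec=[5, 0, 2]; VV[2]=max(VV[2],msg_vec) then VV[2][2]++ -> VV[2]=[5, 0, 5]
Event 9: LOCAL 2: VV[2][2]++ -> VV[2]=[5, 0, 6]
Final vectors: VV[0]=[5, 0, 2]; VV[1]=[0, 1, 0]; VV[2]=[5, 0, 6]

Answer: 0 1 0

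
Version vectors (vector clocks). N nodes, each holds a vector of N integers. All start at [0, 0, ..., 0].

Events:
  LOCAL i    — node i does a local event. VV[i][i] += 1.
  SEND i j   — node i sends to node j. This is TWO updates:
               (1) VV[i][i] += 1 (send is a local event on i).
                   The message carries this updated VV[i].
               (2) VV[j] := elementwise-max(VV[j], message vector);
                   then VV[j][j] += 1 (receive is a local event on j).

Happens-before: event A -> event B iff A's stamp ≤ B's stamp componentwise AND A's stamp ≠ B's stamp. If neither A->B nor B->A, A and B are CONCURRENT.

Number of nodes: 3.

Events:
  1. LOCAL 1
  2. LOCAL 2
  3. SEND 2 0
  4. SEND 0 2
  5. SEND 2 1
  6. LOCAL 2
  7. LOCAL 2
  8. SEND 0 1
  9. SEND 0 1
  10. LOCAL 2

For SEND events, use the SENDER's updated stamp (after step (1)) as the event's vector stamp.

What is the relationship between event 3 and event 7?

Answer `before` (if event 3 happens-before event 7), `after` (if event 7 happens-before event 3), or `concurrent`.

Initial: VV[0]=[0, 0, 0]
Initial: VV[1]=[0, 0, 0]
Initial: VV[2]=[0, 0, 0]
Event 1: LOCAL 1: VV[1][1]++ -> VV[1]=[0, 1, 0]
Event 2: LOCAL 2: VV[2][2]++ -> VV[2]=[0, 0, 1]
Event 3: SEND 2->0: VV[2][2]++ -> VV[2]=[0, 0, 2], msg_vec=[0, 0, 2]; VV[0]=max(VV[0],msg_vec) then VV[0][0]++ -> VV[0]=[1, 0, 2]
Event 4: SEND 0->2: VV[0][0]++ -> VV[0]=[2, 0, 2], msg_vec=[2, 0, 2]; VV[2]=max(VV[2],msg_vec) then VV[2][2]++ -> VV[2]=[2, 0, 3]
Event 5: SEND 2->1: VV[2][2]++ -> VV[2]=[2, 0, 4], msg_vec=[2, 0, 4]; VV[1]=max(VV[1],msg_vec) then VV[1][1]++ -> VV[1]=[2, 2, 4]
Event 6: LOCAL 2: VV[2][2]++ -> VV[2]=[2, 0, 5]
Event 7: LOCAL 2: VV[2][2]++ -> VV[2]=[2, 0, 6]
Event 8: SEND 0->1: VV[0][0]++ -> VV[0]=[3, 0, 2], msg_vec=[3, 0, 2]; VV[1]=max(VV[1],msg_vec) then VV[1][1]++ -> VV[1]=[3, 3, 4]
Event 9: SEND 0->1: VV[0][0]++ -> VV[0]=[4, 0, 2], msg_vec=[4, 0, 2]; VV[1]=max(VV[1],msg_vec) then VV[1][1]++ -> VV[1]=[4, 4, 4]
Event 10: LOCAL 2: VV[2][2]++ -> VV[2]=[2, 0, 7]
Event 3 stamp: [0, 0, 2]
Event 7 stamp: [2, 0, 6]
[0, 0, 2] <= [2, 0, 6]? True
[2, 0, 6] <= [0, 0, 2]? False
Relation: before

Answer: before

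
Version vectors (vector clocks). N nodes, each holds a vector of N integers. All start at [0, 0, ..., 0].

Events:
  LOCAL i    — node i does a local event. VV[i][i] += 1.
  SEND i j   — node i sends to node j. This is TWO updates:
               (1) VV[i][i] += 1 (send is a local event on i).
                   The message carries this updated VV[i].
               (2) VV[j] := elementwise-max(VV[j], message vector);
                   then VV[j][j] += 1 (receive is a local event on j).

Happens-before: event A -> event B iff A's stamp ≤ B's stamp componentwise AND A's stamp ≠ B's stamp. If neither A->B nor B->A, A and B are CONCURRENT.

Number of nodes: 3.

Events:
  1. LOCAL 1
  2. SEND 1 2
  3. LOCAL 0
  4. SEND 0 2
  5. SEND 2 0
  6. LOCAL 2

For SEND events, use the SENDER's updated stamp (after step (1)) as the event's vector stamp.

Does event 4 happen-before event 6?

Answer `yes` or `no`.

Answer: yes

Derivation:
Initial: VV[0]=[0, 0, 0]
Initial: VV[1]=[0, 0, 0]
Initial: VV[2]=[0, 0, 0]
Event 1: LOCAL 1: VV[1][1]++ -> VV[1]=[0, 1, 0]
Event 2: SEND 1->2: VV[1][1]++ -> VV[1]=[0, 2, 0], msg_vec=[0, 2, 0]; VV[2]=max(VV[2],msg_vec) then VV[2][2]++ -> VV[2]=[0, 2, 1]
Event 3: LOCAL 0: VV[0][0]++ -> VV[0]=[1, 0, 0]
Event 4: SEND 0->2: VV[0][0]++ -> VV[0]=[2, 0, 0], msg_vec=[2, 0, 0]; VV[2]=max(VV[2],msg_vec) then VV[2][2]++ -> VV[2]=[2, 2, 2]
Event 5: SEND 2->0: VV[2][2]++ -> VV[2]=[2, 2, 3], msg_vec=[2, 2, 3]; VV[0]=max(VV[0],msg_vec) then VV[0][0]++ -> VV[0]=[3, 2, 3]
Event 6: LOCAL 2: VV[2][2]++ -> VV[2]=[2, 2, 4]
Event 4 stamp: [2, 0, 0]
Event 6 stamp: [2, 2, 4]
[2, 0, 0] <= [2, 2, 4]? True. Equal? False. Happens-before: True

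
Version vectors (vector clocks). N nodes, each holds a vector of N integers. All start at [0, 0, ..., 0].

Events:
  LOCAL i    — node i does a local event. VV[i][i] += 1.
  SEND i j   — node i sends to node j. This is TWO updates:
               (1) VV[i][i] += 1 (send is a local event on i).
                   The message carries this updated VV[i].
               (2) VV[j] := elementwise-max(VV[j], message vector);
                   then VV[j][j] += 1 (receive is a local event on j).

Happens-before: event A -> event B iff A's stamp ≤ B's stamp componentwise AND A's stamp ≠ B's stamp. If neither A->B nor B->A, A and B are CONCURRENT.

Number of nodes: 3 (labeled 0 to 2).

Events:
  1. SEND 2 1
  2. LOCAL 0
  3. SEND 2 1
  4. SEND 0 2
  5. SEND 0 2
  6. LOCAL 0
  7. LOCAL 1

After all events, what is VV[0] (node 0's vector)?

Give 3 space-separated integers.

Initial: VV[0]=[0, 0, 0]
Initial: VV[1]=[0, 0, 0]
Initial: VV[2]=[0, 0, 0]
Event 1: SEND 2->1: VV[2][2]++ -> VV[2]=[0, 0, 1], msg_vec=[0, 0, 1]; VV[1]=max(VV[1],msg_vec) then VV[1][1]++ -> VV[1]=[0, 1, 1]
Event 2: LOCAL 0: VV[0][0]++ -> VV[0]=[1, 0, 0]
Event 3: SEND 2->1: VV[2][2]++ -> VV[2]=[0, 0, 2], msg_vec=[0, 0, 2]; VV[1]=max(VV[1],msg_vec) then VV[1][1]++ -> VV[1]=[0, 2, 2]
Event 4: SEND 0->2: VV[0][0]++ -> VV[0]=[2, 0, 0], msg_vec=[2, 0, 0]; VV[2]=max(VV[2],msg_vec) then VV[2][2]++ -> VV[2]=[2, 0, 3]
Event 5: SEND 0->2: VV[0][0]++ -> VV[0]=[3, 0, 0], msg_vec=[3, 0, 0]; VV[2]=max(VV[2],msg_vec) then VV[2][2]++ -> VV[2]=[3, 0, 4]
Event 6: LOCAL 0: VV[0][0]++ -> VV[0]=[4, 0, 0]
Event 7: LOCAL 1: VV[1][1]++ -> VV[1]=[0, 3, 2]
Final vectors: VV[0]=[4, 0, 0]; VV[1]=[0, 3, 2]; VV[2]=[3, 0, 4]

Answer: 4 0 0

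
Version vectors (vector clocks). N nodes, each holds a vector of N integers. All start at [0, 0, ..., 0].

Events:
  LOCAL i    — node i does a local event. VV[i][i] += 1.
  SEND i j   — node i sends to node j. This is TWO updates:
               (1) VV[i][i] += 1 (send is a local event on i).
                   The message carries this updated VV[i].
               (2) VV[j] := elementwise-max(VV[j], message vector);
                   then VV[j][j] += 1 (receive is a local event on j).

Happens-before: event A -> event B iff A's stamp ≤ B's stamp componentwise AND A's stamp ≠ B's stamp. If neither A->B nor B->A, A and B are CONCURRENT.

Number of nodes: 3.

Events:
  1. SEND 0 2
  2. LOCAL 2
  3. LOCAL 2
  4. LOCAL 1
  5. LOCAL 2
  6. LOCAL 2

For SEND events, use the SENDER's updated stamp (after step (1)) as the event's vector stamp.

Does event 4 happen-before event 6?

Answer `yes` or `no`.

Initial: VV[0]=[0, 0, 0]
Initial: VV[1]=[0, 0, 0]
Initial: VV[2]=[0, 0, 0]
Event 1: SEND 0->2: VV[0][0]++ -> VV[0]=[1, 0, 0], msg_vec=[1, 0, 0]; VV[2]=max(VV[2],msg_vec) then VV[2][2]++ -> VV[2]=[1, 0, 1]
Event 2: LOCAL 2: VV[2][2]++ -> VV[2]=[1, 0, 2]
Event 3: LOCAL 2: VV[2][2]++ -> VV[2]=[1, 0, 3]
Event 4: LOCAL 1: VV[1][1]++ -> VV[1]=[0, 1, 0]
Event 5: LOCAL 2: VV[2][2]++ -> VV[2]=[1, 0, 4]
Event 6: LOCAL 2: VV[2][2]++ -> VV[2]=[1, 0, 5]
Event 4 stamp: [0, 1, 0]
Event 6 stamp: [1, 0, 5]
[0, 1, 0] <= [1, 0, 5]? False. Equal? False. Happens-before: False

Answer: no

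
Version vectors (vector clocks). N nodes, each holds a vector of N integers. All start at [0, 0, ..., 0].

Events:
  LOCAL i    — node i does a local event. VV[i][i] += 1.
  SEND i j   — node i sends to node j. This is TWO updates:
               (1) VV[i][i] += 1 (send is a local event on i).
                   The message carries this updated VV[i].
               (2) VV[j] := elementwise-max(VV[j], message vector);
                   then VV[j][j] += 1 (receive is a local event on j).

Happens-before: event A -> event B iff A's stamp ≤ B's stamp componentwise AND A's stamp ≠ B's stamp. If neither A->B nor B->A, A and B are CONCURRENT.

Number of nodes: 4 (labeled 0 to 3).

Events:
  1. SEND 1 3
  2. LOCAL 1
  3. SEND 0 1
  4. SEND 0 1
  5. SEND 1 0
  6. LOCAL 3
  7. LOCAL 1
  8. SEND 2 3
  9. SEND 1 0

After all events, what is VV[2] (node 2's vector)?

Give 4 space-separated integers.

Answer: 0 0 1 0

Derivation:
Initial: VV[0]=[0, 0, 0, 0]
Initial: VV[1]=[0, 0, 0, 0]
Initial: VV[2]=[0, 0, 0, 0]
Initial: VV[3]=[0, 0, 0, 0]
Event 1: SEND 1->3: VV[1][1]++ -> VV[1]=[0, 1, 0, 0], msg_vec=[0, 1, 0, 0]; VV[3]=max(VV[3],msg_vec) then VV[3][3]++ -> VV[3]=[0, 1, 0, 1]
Event 2: LOCAL 1: VV[1][1]++ -> VV[1]=[0, 2, 0, 0]
Event 3: SEND 0->1: VV[0][0]++ -> VV[0]=[1, 0, 0, 0], msg_vec=[1, 0, 0, 0]; VV[1]=max(VV[1],msg_vec) then VV[1][1]++ -> VV[1]=[1, 3, 0, 0]
Event 4: SEND 0->1: VV[0][0]++ -> VV[0]=[2, 0, 0, 0], msg_vec=[2, 0, 0, 0]; VV[1]=max(VV[1],msg_vec) then VV[1][1]++ -> VV[1]=[2, 4, 0, 0]
Event 5: SEND 1->0: VV[1][1]++ -> VV[1]=[2, 5, 0, 0], msg_vec=[2, 5, 0, 0]; VV[0]=max(VV[0],msg_vec) then VV[0][0]++ -> VV[0]=[3, 5, 0, 0]
Event 6: LOCAL 3: VV[3][3]++ -> VV[3]=[0, 1, 0, 2]
Event 7: LOCAL 1: VV[1][1]++ -> VV[1]=[2, 6, 0, 0]
Event 8: SEND 2->3: VV[2][2]++ -> VV[2]=[0, 0, 1, 0], msg_vec=[0, 0, 1, 0]; VV[3]=max(VV[3],msg_vec) then VV[3][3]++ -> VV[3]=[0, 1, 1, 3]
Event 9: SEND 1->0: VV[1][1]++ -> VV[1]=[2, 7, 0, 0], msg_vec=[2, 7, 0, 0]; VV[0]=max(VV[0],msg_vec) then VV[0][0]++ -> VV[0]=[4, 7, 0, 0]
Final vectors: VV[0]=[4, 7, 0, 0]; VV[1]=[2, 7, 0, 0]; VV[2]=[0, 0, 1, 0]; VV[3]=[0, 1, 1, 3]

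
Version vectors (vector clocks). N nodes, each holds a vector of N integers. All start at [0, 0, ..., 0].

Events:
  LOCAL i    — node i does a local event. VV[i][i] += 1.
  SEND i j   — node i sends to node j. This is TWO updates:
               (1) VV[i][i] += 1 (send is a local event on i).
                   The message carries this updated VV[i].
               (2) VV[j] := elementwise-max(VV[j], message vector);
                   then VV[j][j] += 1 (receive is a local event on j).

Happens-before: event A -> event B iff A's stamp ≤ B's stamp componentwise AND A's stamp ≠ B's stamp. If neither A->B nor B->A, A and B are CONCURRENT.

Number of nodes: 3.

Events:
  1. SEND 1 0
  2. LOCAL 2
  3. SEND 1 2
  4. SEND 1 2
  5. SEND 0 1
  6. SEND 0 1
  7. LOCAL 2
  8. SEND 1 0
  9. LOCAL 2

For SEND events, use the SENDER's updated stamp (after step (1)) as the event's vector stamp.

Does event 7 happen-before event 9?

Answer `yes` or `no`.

Answer: yes

Derivation:
Initial: VV[0]=[0, 0, 0]
Initial: VV[1]=[0, 0, 0]
Initial: VV[2]=[0, 0, 0]
Event 1: SEND 1->0: VV[1][1]++ -> VV[1]=[0, 1, 0], msg_vec=[0, 1, 0]; VV[0]=max(VV[0],msg_vec) then VV[0][0]++ -> VV[0]=[1, 1, 0]
Event 2: LOCAL 2: VV[2][2]++ -> VV[2]=[0, 0, 1]
Event 3: SEND 1->2: VV[1][1]++ -> VV[1]=[0, 2, 0], msg_vec=[0, 2, 0]; VV[2]=max(VV[2],msg_vec) then VV[2][2]++ -> VV[2]=[0, 2, 2]
Event 4: SEND 1->2: VV[1][1]++ -> VV[1]=[0, 3, 0], msg_vec=[0, 3, 0]; VV[2]=max(VV[2],msg_vec) then VV[2][2]++ -> VV[2]=[0, 3, 3]
Event 5: SEND 0->1: VV[0][0]++ -> VV[0]=[2, 1, 0], msg_vec=[2, 1, 0]; VV[1]=max(VV[1],msg_vec) then VV[1][1]++ -> VV[1]=[2, 4, 0]
Event 6: SEND 0->1: VV[0][0]++ -> VV[0]=[3, 1, 0], msg_vec=[3, 1, 0]; VV[1]=max(VV[1],msg_vec) then VV[1][1]++ -> VV[1]=[3, 5, 0]
Event 7: LOCAL 2: VV[2][2]++ -> VV[2]=[0, 3, 4]
Event 8: SEND 1->0: VV[1][1]++ -> VV[1]=[3, 6, 0], msg_vec=[3, 6, 0]; VV[0]=max(VV[0],msg_vec) then VV[0][0]++ -> VV[0]=[4, 6, 0]
Event 9: LOCAL 2: VV[2][2]++ -> VV[2]=[0, 3, 5]
Event 7 stamp: [0, 3, 4]
Event 9 stamp: [0, 3, 5]
[0, 3, 4] <= [0, 3, 5]? True. Equal? False. Happens-before: True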